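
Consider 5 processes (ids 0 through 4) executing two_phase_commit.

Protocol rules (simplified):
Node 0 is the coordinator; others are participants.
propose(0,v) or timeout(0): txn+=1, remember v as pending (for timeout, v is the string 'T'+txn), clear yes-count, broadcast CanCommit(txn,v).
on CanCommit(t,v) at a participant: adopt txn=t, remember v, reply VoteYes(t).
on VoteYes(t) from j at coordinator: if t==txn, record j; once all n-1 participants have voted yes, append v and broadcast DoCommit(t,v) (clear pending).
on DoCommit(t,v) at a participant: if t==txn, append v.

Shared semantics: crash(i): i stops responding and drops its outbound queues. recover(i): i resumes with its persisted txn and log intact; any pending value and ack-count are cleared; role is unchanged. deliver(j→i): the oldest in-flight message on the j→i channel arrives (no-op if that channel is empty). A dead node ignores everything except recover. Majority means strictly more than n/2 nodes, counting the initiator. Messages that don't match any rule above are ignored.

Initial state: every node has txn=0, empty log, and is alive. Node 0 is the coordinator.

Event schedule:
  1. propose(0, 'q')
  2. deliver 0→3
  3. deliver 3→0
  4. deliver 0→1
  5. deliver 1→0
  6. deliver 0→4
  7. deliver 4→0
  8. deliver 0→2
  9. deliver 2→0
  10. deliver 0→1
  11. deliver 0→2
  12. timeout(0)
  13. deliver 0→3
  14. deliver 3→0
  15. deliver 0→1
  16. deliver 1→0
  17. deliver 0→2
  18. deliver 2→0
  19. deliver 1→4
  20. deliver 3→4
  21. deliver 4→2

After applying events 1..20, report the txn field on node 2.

2

e1 propose(0,'q'): 0[coor,t=1,-]
e2 deliver 0→3: 3[part,t=1,-]
e3 deliver 3→0: ·
e4 deliver 0→1: 1[part,t=1,-]
e5 deliver 1→0: ·
e6 deliver 0→4: 4[part,t=1,-]
e7 deliver 4→0: ·
e8 deliver 0→2: 2[part,t=1,-]
e9 deliver 2→0: 0[coor,t=1,q]
e10 deliver 0→1: 1[part,t=1,q]
e11 deliver 0→2: 2[part,t=1,q]
e12 timeout(0): 0[coor,t=2,q]
e13 deliver 0→3: 3[part,t=1,q]
e14 deliver 3→0: ·
e15 deliver 0→1: 1[part,t=2,q]
e16 deliver 1→0: ·
e17 deliver 0→2: 2[part,t=2,q]
e18 deliver 2→0: ·
e19 deliver 1→4: ·
e20 deliver 3→4: ·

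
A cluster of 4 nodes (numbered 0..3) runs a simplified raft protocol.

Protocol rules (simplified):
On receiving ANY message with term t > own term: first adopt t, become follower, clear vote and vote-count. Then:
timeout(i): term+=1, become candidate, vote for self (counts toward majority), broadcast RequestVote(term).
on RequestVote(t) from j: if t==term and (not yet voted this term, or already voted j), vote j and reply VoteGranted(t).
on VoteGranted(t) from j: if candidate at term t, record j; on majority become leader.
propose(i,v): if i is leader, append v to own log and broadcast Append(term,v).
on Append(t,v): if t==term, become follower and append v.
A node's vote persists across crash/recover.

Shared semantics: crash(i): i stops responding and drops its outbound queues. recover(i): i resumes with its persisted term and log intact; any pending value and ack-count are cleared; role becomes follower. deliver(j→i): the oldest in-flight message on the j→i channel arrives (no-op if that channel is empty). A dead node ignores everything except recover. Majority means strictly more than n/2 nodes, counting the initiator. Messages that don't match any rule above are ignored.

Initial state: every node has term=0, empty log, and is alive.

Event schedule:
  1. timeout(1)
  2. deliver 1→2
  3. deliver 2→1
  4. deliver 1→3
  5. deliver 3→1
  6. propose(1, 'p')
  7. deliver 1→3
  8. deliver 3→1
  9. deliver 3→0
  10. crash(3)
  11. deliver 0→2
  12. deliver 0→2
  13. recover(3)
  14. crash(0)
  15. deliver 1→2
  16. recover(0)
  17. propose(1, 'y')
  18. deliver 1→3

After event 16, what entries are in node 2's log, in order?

p

1. timeout(1):  <1:cand t1 ->
2. deliver 1→2:  <2:foll t1 ->
3. deliver 2→1:  nop
4. deliver 1→3:  <3:foll t1 ->
5. deliver 3→1:  <1:lead t1 ->
6. propose(1,'p'):  <1:lead t1 p>
7. deliver 1→3:  <3:foll t1 p>
8. deliver 3→1:  nop
9. deliver 3→0:  nop
10. crash(3):  <3:✗foll t1 p>
11. deliver 0→2:  nop
12. deliver 0→2:  nop
13. recover(3):  <3:foll t1 p>
14. crash(0):  <0:✗foll t0 ->
15. deliver 1→2:  <2:foll t1 p>
16. recover(0):  <0:foll t0 ->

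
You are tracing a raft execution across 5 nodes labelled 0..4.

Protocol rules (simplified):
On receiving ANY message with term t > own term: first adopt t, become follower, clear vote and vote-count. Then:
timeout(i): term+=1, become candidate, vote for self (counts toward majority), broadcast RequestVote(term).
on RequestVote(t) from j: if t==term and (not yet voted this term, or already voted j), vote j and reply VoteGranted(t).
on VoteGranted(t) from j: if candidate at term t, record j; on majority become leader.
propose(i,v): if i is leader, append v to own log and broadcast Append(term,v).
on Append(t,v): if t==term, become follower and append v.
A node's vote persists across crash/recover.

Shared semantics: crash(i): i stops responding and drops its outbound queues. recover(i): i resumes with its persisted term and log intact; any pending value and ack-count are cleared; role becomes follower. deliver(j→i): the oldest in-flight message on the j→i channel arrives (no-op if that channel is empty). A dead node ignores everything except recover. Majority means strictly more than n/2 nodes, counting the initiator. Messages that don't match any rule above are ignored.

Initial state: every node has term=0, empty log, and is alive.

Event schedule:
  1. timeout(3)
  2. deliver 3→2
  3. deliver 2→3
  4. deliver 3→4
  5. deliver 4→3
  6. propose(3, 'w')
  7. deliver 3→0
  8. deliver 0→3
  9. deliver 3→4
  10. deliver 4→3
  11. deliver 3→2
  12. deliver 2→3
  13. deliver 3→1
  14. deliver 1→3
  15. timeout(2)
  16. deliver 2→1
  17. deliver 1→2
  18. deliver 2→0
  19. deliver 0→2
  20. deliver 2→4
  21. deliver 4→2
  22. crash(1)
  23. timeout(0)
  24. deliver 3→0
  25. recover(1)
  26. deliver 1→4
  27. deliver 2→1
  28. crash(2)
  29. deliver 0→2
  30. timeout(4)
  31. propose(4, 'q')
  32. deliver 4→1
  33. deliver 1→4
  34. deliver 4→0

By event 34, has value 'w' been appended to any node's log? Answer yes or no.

[1] timeout(3) → N3(cand t1 [-])
[2] deliver 3→2 → N2(foll t1 [-])
[3] deliver 2→3 → ∅
[4] deliver 3→4 → N4(foll t1 [-])
[5] deliver 4→3 → N3(lead t1 [-])
[6] propose(3,'w') → N3(lead t1 [w])
[7] deliver 3→0 → N0(foll t1 [-])
[8] deliver 0→3 → ∅
[9] deliver 3→4 → N4(foll t1 [w])
[10] deliver 4→3 → ∅
[11] deliver 3→2 → N2(foll t1 [w])
[12] deliver 2→3 → ∅
[13] deliver 3→1 → N1(foll t1 [-])
[14] deliver 1→3 → ∅
[15] timeout(2) → N2(cand t2 [w])
[16] deliver 2→1 → N1(foll t2 [-])
[17] deliver 1→2 → ∅
[18] deliver 2→0 → N0(foll t2 [-])
[19] deliver 0→2 → N2(lead t2 [w])
[20] deliver 2→4 → N4(foll t2 [w])
[21] deliver 4→2 → ∅
[22] crash(1) → N1(✗foll t2 [-])
[23] timeout(0) → N0(cand t3 [-])
[24] deliver 3→0 → ∅
[25] recover(1) → N1(foll t2 [-])
[26] deliver 1→4 → ∅
[27] deliver 2→1 → ∅
[28] crash(2) → N2(✗lead t2 [w])
[29] deliver 0→2 → ∅
[30] timeout(4) → N4(cand t3 [w])
[31] propose(4,'q') → ∅
[32] deliver 4→1 → N1(foll t3 [-])
[33] deliver 1→4 → ∅
[34] deliver 4→0 → ∅

yes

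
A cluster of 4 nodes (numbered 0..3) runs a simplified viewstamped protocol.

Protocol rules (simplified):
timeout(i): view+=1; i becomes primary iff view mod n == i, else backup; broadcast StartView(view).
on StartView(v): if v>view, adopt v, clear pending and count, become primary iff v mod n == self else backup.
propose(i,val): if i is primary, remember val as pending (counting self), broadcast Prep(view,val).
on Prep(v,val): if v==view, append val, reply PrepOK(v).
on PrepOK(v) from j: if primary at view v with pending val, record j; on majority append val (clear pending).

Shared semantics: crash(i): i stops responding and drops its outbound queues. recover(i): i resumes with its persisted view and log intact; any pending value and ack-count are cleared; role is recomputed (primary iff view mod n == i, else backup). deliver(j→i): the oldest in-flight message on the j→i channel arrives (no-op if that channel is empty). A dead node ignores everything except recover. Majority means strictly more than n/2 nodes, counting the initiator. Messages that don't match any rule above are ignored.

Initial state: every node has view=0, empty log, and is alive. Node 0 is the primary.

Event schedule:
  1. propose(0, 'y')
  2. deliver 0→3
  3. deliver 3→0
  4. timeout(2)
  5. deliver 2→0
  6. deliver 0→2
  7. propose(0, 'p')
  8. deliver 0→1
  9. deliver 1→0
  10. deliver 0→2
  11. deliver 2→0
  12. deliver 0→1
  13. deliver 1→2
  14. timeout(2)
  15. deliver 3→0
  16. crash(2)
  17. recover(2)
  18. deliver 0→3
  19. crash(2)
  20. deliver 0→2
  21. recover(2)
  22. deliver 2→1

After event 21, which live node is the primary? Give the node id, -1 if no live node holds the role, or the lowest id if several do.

2

after 1 — propose(0,'y'): ·
after 2 — deliver 0→3: n3:back/v0/[y]
after 3 — deliver 3→0: ·
after 4 — timeout(2): n2:back/v1/[-]
after 5 — deliver 2→0: n0:back/v1/[-]
after 6 — deliver 0→2: ·
after 7 — propose(0,'p'): ·
after 8 — deliver 0→1: n1:back/v0/[y]
after 9 — deliver 1→0: ·
after 10 — deliver 0→2: ·
after 11 — deliver 2→0: ·
after 12 — deliver 0→1: ·
after 13 — deliver 1→2: ·
after 14 — timeout(2): n2:prim/v2/[-]
after 15 — deliver 3→0: ·
after 16 — crash(2): n2:✗prim/v2/[-]
after 17 — recover(2): n2:prim/v2/[-]
after 18 — deliver 0→3: ·
after 19 — crash(2): n2:✗prim/v2/[-]
after 20 — deliver 0→2: ·
after 21 — recover(2): n2:prim/v2/[-]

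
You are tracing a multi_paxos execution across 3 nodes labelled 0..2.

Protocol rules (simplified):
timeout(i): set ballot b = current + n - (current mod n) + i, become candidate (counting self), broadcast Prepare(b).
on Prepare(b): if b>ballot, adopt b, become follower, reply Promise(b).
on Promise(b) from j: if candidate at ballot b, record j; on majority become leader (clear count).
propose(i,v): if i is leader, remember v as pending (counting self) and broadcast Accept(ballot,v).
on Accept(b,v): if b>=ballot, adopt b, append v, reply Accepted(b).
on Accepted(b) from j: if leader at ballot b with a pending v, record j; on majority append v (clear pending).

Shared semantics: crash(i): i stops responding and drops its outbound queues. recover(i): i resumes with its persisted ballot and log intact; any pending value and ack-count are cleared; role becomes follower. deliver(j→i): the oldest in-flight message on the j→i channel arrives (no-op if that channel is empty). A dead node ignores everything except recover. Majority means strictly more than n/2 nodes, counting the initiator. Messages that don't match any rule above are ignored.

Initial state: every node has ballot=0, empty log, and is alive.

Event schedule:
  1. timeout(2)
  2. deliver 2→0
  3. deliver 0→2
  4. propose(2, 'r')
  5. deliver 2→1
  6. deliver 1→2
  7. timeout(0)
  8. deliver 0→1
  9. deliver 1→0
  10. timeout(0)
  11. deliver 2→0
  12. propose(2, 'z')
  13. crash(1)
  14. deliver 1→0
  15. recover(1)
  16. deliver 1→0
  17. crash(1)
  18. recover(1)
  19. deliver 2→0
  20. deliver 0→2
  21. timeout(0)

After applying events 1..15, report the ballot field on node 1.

6

after 1 — timeout(2): n2:cand/b5/[-]
after 2 — deliver 2→0: n0:foll/b5/[-]
after 3 — deliver 0→2: n2:lead/b5/[-]
after 4 — propose(2,'r'): ·
after 5 — deliver 2→1: n1:foll/b5/[-]
after 6 — deliver 1→2: ·
after 7 — timeout(0): n0:cand/b6/[-]
after 8 — deliver 0→1: n1:foll/b6/[-]
after 9 — deliver 1→0: n0:lead/b6/[-]
after 10 — timeout(0): n0:cand/b9/[-]
after 11 — deliver 2→0: ·
after 12 — propose(2,'z'): ·
after 13 — crash(1): n1:✗foll/b6/[-]
after 14 — deliver 1→0: ·
after 15 — recover(1): n1:foll/b6/[-]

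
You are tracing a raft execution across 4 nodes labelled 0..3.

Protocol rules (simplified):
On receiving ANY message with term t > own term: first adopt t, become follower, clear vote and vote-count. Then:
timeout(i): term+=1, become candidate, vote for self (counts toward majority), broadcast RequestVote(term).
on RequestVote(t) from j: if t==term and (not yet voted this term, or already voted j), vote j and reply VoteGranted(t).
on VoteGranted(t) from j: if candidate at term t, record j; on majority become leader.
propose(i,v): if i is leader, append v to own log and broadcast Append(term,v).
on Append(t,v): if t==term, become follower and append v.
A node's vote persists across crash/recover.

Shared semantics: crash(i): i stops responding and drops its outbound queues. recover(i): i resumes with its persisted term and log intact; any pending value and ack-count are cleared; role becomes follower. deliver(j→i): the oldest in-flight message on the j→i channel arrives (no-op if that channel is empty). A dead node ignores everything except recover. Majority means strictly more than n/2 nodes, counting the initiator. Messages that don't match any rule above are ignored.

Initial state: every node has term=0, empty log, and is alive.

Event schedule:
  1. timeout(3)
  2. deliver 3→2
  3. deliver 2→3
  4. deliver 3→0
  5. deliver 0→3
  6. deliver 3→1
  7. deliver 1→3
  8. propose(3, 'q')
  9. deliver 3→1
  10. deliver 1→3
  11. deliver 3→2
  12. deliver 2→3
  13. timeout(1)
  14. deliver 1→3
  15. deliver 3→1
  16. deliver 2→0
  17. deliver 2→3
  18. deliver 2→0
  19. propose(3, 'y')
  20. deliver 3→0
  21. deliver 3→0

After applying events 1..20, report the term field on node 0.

1

[1] timeout(3) → N3(cand t1 [-])
[2] deliver 3→2 → N2(foll t1 [-])
[3] deliver 2→3 → ∅
[4] deliver 3→0 → N0(foll t1 [-])
[5] deliver 0→3 → N3(lead t1 [-])
[6] deliver 3→1 → N1(foll t1 [-])
[7] deliver 1→3 → ∅
[8] propose(3,'q') → N3(lead t1 [q])
[9] deliver 3→1 → N1(foll t1 [q])
[10] deliver 1→3 → ∅
[11] deliver 3→2 → N2(foll t1 [q])
[12] deliver 2→3 → ∅
[13] timeout(1) → N1(cand t2 [q])
[14] deliver 1→3 → N3(foll t2 [q])
[15] deliver 3→1 → ∅
[16] deliver 2→0 → ∅
[17] deliver 2→3 → ∅
[18] deliver 2→0 → ∅
[19] propose(3,'y') → ∅
[20] deliver 3→0 → N0(foll t1 [q])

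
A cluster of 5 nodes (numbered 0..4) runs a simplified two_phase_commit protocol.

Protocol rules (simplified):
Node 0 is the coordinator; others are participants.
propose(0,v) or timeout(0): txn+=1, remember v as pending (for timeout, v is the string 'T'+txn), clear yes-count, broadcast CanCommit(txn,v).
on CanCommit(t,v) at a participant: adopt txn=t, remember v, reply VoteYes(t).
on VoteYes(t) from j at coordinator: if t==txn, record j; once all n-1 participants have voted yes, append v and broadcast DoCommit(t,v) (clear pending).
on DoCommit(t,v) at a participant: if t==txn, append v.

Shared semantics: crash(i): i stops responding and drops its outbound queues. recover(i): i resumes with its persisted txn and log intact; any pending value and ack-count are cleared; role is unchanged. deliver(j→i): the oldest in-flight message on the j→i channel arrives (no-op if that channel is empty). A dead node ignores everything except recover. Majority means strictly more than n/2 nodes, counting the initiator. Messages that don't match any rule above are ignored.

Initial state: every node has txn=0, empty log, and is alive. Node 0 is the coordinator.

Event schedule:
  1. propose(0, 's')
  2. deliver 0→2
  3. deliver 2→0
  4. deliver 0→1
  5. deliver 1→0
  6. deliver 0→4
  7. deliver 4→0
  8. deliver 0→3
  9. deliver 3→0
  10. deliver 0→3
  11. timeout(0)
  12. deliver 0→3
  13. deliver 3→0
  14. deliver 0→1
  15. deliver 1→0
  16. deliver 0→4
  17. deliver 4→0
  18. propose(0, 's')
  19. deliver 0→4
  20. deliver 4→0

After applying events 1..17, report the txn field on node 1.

[1] propose(0,'s') → N0(coor t1 [-])
[2] deliver 0→2 → N2(part t1 [-])
[3] deliver 2→0 → ∅
[4] deliver 0→1 → N1(part t1 [-])
[5] deliver 1→0 → ∅
[6] deliver 0→4 → N4(part t1 [-])
[7] deliver 4→0 → ∅
[8] deliver 0→3 → N3(part t1 [-])
[9] deliver 3→0 → N0(coor t1 [s])
[10] deliver 0→3 → N3(part t1 [s])
[11] timeout(0) → N0(coor t2 [s])
[12] deliver 0→3 → N3(part t2 [s])
[13] deliver 3→0 → ∅
[14] deliver 0→1 → N1(part t1 [s])
[15] deliver 1→0 → ∅
[16] deliver 0→4 → N4(part t1 [s])
[17] deliver 4→0 → ∅

1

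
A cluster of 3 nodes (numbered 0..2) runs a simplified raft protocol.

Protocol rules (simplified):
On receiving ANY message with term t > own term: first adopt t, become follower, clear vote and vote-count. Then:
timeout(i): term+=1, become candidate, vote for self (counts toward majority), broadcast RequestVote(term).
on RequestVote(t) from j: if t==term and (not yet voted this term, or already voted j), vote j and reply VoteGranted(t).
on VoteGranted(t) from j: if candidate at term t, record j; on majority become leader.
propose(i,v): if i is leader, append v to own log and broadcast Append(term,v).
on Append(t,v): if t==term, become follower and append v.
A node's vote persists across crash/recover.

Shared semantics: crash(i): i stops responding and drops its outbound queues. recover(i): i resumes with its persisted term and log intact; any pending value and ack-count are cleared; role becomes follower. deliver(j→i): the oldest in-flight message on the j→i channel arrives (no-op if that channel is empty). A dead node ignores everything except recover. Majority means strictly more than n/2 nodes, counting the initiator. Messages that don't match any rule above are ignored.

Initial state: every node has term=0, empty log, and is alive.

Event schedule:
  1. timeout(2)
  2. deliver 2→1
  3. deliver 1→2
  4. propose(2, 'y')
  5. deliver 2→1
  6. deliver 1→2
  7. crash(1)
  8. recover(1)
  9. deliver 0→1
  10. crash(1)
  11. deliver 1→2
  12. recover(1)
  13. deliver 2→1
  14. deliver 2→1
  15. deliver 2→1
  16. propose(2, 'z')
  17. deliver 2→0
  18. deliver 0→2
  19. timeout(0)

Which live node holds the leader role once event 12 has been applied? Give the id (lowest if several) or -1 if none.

2

e1 timeout(2): 2[cand,t=1,-]
e2 deliver 2→1: 1[foll,t=1,-]
e3 deliver 1→2: 2[lead,t=1,-]
e4 propose(2,'y'): 2[lead,t=1,y]
e5 deliver 2→1: 1[foll,t=1,y]
e6 deliver 1→2: ·
e7 crash(1): 1[✗foll,t=1,y]
e8 recover(1): 1[foll,t=1,y]
e9 deliver 0→1: ·
e10 crash(1): 1[✗foll,t=1,y]
e11 deliver 1→2: ·
e12 recover(1): 1[foll,t=1,y]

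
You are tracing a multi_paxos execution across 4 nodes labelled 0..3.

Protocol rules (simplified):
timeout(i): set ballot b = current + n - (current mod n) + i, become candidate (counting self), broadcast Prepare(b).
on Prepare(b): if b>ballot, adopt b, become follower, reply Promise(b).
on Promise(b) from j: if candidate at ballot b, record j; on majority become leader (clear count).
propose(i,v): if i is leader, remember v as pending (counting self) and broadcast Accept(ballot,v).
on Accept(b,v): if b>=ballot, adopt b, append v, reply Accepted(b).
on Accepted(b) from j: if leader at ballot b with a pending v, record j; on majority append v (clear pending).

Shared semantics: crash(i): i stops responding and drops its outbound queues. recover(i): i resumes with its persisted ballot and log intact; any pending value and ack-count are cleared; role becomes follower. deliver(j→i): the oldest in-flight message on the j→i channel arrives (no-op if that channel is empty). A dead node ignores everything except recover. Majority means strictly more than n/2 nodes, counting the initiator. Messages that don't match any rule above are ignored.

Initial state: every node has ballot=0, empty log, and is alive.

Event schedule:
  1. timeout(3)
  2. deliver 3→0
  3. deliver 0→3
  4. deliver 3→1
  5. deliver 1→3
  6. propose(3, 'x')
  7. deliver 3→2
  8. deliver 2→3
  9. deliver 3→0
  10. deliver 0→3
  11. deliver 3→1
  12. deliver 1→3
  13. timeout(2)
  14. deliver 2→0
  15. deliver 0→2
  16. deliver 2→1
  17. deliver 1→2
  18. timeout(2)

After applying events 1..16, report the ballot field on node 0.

10

after 1 — timeout(3): n3:cand/b7/[-]
after 2 — deliver 3→0: n0:foll/b7/[-]
after 3 — deliver 0→3: ·
after 4 — deliver 3→1: n1:foll/b7/[-]
after 5 — deliver 1→3: n3:lead/b7/[-]
after 6 — propose(3,'x'): ·
after 7 — deliver 3→2: n2:foll/b7/[-]
after 8 — deliver 2→3: ·
after 9 — deliver 3→0: n0:foll/b7/[x]
after 10 — deliver 0→3: ·
after 11 — deliver 3→1: n1:foll/b7/[x]
after 12 — deliver 1→3: n3:lead/b7/[x]
after 13 — timeout(2): n2:cand/b10/[-]
after 14 — deliver 2→0: n0:foll/b10/[x]
after 15 — deliver 0→2: ·
after 16 — deliver 2→1: n1:foll/b10/[x]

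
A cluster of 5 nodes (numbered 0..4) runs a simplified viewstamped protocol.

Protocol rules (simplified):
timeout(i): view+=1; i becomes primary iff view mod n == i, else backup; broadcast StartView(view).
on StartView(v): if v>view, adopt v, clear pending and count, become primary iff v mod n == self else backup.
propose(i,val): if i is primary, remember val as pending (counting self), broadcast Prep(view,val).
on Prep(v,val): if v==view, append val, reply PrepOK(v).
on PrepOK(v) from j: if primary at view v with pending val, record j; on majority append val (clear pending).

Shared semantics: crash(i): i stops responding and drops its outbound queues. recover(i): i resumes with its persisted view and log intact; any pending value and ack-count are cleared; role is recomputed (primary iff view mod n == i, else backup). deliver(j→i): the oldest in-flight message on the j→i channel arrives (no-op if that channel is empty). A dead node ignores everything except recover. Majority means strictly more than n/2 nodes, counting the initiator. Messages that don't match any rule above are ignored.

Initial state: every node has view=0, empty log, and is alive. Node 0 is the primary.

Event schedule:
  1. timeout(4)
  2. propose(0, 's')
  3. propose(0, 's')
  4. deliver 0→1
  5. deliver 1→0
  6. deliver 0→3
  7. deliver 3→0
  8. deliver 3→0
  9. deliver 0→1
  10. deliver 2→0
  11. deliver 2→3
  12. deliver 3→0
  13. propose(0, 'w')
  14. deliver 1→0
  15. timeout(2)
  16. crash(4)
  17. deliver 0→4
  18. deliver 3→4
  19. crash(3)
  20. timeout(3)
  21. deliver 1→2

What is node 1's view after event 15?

after 1 — timeout(4): n4:back/v1/[-]
after 2 — propose(0,'s'): ·
after 3 — propose(0,'s'): ·
after 4 — deliver 0→1: n1:back/v0/[s]
after 5 — deliver 1→0: ·
after 6 — deliver 0→3: n3:back/v0/[s]
after 7 — deliver 3→0: n0:prim/v0/[s]
after 8 — deliver 3→0: ·
after 9 — deliver 0→1: n1:back/v0/[s,s]
after 10 — deliver 2→0: ·
after 11 — deliver 2→3: ·
after 12 — deliver 3→0: ·
after 13 — propose(0,'w'): ·
after 14 — deliver 1→0: ·
after 15 — timeout(2): n2:back/v1/[-]

0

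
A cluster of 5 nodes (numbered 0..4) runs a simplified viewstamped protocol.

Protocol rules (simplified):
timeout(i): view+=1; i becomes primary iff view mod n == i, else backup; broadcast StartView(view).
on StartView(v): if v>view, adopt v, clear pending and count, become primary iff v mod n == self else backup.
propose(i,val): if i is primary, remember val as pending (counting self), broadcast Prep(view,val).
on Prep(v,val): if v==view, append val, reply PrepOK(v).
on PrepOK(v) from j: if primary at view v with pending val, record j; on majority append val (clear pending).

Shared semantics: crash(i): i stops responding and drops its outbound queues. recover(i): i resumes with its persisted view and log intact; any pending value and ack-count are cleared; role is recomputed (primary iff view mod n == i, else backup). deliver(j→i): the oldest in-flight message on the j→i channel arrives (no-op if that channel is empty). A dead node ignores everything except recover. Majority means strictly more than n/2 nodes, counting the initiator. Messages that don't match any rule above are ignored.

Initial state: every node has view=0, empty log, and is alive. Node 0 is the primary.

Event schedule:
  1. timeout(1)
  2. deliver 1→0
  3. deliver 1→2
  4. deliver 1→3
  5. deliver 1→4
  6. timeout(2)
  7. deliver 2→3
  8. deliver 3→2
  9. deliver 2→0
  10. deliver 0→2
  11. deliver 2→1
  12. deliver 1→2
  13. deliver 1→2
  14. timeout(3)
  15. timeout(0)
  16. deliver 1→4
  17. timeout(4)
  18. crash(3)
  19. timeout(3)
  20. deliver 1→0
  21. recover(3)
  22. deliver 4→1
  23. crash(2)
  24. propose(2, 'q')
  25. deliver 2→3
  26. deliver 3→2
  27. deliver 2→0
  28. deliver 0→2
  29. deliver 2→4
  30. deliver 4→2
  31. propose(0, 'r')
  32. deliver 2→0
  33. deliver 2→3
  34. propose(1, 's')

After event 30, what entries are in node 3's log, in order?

empty

after 1 — timeout(1): n1:prim/v1/[-]
after 2 — deliver 1→0: n0:back/v1/[-]
after 3 — deliver 1→2: n2:back/v1/[-]
after 4 — deliver 1→3: n3:back/v1/[-]
after 5 — deliver 1→4: n4:back/v1/[-]
after 6 — timeout(2): n2:prim/v2/[-]
after 7 — deliver 2→3: n3:back/v2/[-]
after 8 — deliver 3→2: ·
after 9 — deliver 2→0: n0:back/v2/[-]
after 10 — deliver 0→2: ·
after 11 — deliver 2→1: n1:back/v2/[-]
after 12 — deliver 1→2: ·
after 13 — deliver 1→2: ·
after 14 — timeout(3): n3:prim/v3/[-]
after 15 — timeout(0): n0:back/v3/[-]
after 16 — deliver 1→4: ·
after 17 — timeout(4): n4:back/v2/[-]
after 18 — crash(3): n3:✗prim/v3/[-]
after 19 — timeout(3): ·
after 20 — deliver 1→0: ·
after 21 — recover(3): n3:prim/v3/[-]
after 22 — deliver 4→1: ·
after 23 — crash(2): n2:✗prim/v2/[-]
after 24 — propose(2,'q'): ·
after 25 — deliver 2→3: ·
after 26 — deliver 3→2: ·
after 27 — deliver 2→0: ·
after 28 — deliver 0→2: ·
after 29 — deliver 2→4: ·
after 30 — deliver 4→2: ·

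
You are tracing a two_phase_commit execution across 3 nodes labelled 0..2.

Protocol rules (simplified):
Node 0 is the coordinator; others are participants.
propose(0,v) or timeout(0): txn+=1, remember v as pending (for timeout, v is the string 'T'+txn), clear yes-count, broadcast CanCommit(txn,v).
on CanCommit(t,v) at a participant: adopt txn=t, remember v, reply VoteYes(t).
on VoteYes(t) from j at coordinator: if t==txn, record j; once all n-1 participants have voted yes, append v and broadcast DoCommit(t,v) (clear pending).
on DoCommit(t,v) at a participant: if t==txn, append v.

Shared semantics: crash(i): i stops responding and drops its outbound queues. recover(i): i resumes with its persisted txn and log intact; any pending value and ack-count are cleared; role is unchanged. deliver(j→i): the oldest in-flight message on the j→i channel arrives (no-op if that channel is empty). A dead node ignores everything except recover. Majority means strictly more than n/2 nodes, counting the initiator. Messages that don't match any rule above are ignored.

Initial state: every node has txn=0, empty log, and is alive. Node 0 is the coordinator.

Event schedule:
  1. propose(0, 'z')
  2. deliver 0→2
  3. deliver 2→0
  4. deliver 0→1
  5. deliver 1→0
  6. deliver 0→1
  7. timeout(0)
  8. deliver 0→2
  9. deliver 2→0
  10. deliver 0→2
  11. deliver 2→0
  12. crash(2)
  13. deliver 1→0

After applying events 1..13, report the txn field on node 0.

after 1 — propose(0,'z'): n0:coor/t1/[-]
after 2 — deliver 0→2: n2:part/t1/[-]
after 3 — deliver 2→0: ·
after 4 — deliver 0→1: n1:part/t1/[-]
after 5 — deliver 1→0: n0:coor/t1/[z]
after 6 — deliver 0→1: n1:part/t1/[z]
after 7 — timeout(0): n0:coor/t2/[z]
after 8 — deliver 0→2: n2:part/t1/[z]
after 9 — deliver 2→0: ·
after 10 — deliver 0→2: n2:part/t2/[z]
after 11 — deliver 2→0: ·
after 12 — crash(2): n2:✗part/t2/[z]
after 13 — deliver 1→0: ·

2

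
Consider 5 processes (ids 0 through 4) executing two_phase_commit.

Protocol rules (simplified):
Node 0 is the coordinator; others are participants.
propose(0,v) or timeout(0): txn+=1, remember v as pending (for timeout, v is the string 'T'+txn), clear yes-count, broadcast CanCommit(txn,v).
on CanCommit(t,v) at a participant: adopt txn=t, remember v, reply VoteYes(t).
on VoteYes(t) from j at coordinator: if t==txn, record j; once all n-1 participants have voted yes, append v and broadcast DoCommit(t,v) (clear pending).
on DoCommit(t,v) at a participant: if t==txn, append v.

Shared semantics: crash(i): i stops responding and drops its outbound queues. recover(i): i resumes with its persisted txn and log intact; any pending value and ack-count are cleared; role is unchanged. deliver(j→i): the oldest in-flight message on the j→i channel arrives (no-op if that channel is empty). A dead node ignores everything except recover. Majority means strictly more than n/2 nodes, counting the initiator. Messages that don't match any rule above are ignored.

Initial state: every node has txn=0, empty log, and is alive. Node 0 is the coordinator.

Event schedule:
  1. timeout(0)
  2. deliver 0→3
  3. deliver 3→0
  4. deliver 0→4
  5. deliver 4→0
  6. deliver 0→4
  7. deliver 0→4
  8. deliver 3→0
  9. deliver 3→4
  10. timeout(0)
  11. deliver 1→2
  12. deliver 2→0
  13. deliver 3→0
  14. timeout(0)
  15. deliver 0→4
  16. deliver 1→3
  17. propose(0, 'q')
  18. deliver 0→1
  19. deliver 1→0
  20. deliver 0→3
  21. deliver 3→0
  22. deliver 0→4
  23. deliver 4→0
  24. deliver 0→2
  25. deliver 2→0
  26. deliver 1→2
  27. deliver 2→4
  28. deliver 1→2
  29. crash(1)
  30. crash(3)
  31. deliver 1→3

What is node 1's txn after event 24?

1

after 1 — timeout(0): n0:coor/t1/[-]
after 2 — deliver 0→3: n3:part/t1/[-]
after 3 — deliver 3→0: ·
after 4 — deliver 0→4: n4:part/t1/[-]
after 5 — deliver 4→0: ·
after 6 — deliver 0→4: ·
after 7 — deliver 0→4: ·
after 8 — deliver 3→0: ·
after 9 — deliver 3→4: ·
after 10 — timeout(0): n0:coor/t2/[-]
after 11 — deliver 1→2: ·
after 12 — deliver 2→0: ·
after 13 — deliver 3→0: ·
after 14 — timeout(0): n0:coor/t3/[-]
after 15 — deliver 0→4: n4:part/t2/[-]
after 16 — deliver 1→3: ·
after 17 — propose(0,'q'): n0:coor/t4/[-]
after 18 — deliver 0→1: n1:part/t1/[-]
after 19 — deliver 1→0: ·
after 20 — deliver 0→3: n3:part/t2/[-]
after 21 — deliver 3→0: ·
after 22 — deliver 0→4: n4:part/t3/[-]
after 23 — deliver 4→0: ·
after 24 — deliver 0→2: n2:part/t1/[-]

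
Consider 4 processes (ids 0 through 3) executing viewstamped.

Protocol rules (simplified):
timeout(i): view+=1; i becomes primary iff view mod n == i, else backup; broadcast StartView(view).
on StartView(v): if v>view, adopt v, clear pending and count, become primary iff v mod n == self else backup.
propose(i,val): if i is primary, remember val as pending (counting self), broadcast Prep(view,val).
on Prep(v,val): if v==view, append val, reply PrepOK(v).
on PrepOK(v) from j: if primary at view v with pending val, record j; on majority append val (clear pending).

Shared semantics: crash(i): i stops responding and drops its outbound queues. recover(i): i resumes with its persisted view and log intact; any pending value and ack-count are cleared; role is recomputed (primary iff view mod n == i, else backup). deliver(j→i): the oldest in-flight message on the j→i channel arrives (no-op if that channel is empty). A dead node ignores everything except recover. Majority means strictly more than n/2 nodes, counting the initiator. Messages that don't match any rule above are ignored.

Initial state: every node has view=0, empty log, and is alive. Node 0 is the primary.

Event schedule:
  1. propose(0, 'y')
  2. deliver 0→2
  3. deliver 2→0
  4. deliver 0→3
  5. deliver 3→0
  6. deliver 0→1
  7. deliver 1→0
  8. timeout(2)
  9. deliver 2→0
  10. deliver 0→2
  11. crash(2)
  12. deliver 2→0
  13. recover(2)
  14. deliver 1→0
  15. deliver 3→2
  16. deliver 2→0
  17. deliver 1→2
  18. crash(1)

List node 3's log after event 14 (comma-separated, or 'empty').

step 1 propose(0,'y'): —
step 2 deliver 0→2: 2={back,v=0,log=y}
step 3 deliver 2→0: —
step 4 deliver 0→3: 3={back,v=0,log=y}
step 5 deliver 3→0: 0={prim,v=0,log=y}
step 6 deliver 0→1: 1={back,v=0,log=y}
step 7 deliver 1→0: —
step 8 timeout(2): 2={back,v=1,log=y}
step 9 deliver 2→0: 0={back,v=1,log=y}
step 10 deliver 0→2: —
step 11 crash(2): 2={✗back,v=1,log=y}
step 12 deliver 2→0: —
step 13 recover(2): 2={back,v=1,log=y}
step 14 deliver 1→0: —

y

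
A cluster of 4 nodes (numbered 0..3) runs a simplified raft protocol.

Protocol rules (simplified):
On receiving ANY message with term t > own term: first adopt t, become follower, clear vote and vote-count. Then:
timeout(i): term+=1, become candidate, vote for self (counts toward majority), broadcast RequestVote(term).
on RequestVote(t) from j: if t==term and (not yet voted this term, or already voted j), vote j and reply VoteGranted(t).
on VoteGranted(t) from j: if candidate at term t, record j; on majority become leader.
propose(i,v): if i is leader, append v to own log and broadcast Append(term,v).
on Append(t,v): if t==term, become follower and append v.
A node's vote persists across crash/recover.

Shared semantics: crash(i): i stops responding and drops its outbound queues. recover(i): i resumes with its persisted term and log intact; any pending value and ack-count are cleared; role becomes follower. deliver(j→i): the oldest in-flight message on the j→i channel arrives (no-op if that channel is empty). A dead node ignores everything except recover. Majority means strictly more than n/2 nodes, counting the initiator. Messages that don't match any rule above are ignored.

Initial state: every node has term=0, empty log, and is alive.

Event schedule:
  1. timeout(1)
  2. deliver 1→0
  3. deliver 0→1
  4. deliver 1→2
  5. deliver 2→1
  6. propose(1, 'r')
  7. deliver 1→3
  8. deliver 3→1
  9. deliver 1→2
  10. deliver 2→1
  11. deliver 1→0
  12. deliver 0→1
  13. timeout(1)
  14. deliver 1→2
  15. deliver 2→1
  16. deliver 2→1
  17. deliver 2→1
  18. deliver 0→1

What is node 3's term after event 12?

step 1 timeout(1): 1={cand,t=1,log=-}
step 2 deliver 1→0: 0={foll,t=1,log=-}
step 3 deliver 0→1: —
step 4 deliver 1→2: 2={foll,t=1,log=-}
step 5 deliver 2→1: 1={lead,t=1,log=-}
step 6 propose(1,'r'): 1={lead,t=1,log=r}
step 7 deliver 1→3: 3={foll,t=1,log=-}
step 8 deliver 3→1: —
step 9 deliver 1→2: 2={foll,t=1,log=r}
step 10 deliver 2→1: —
step 11 deliver 1→0: 0={foll,t=1,log=r}
step 12 deliver 0→1: —

1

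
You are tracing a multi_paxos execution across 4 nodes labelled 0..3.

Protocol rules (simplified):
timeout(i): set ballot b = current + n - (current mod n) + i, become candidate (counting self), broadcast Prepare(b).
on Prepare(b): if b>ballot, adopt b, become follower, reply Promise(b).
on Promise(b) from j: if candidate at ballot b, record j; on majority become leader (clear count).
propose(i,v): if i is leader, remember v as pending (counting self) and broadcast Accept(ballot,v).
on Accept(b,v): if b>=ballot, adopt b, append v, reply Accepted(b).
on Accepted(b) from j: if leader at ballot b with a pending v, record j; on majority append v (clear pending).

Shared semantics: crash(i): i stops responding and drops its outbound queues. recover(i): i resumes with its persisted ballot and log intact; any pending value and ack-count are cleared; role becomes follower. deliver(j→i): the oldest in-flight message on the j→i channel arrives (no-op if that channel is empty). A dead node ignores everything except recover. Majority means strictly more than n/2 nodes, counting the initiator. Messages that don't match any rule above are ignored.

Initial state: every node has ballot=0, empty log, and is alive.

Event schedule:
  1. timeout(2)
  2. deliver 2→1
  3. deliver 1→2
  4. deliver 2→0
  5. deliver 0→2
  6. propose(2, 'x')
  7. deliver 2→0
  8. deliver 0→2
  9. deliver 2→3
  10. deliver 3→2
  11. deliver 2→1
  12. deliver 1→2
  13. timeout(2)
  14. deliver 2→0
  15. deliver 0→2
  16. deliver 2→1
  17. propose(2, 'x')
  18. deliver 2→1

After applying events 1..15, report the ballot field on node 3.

6

[1] timeout(2) → N2(cand b6 [-])
[2] deliver 2→1 → N1(foll b6 [-])
[3] deliver 1→2 → ∅
[4] deliver 2→0 → N0(foll b6 [-])
[5] deliver 0→2 → N2(lead b6 [-])
[6] propose(2,'x') → ∅
[7] deliver 2→0 → N0(foll b6 [x])
[8] deliver 0→2 → ∅
[9] deliver 2→3 → N3(foll b6 [-])
[10] deliver 3→2 → ∅
[11] deliver 2→1 → N1(foll b6 [x])
[12] deliver 1→2 → N2(lead b6 [x])
[13] timeout(2) → N2(cand b10 [x])
[14] deliver 2→0 → N0(foll b10 [x])
[15] deliver 0→2 → ∅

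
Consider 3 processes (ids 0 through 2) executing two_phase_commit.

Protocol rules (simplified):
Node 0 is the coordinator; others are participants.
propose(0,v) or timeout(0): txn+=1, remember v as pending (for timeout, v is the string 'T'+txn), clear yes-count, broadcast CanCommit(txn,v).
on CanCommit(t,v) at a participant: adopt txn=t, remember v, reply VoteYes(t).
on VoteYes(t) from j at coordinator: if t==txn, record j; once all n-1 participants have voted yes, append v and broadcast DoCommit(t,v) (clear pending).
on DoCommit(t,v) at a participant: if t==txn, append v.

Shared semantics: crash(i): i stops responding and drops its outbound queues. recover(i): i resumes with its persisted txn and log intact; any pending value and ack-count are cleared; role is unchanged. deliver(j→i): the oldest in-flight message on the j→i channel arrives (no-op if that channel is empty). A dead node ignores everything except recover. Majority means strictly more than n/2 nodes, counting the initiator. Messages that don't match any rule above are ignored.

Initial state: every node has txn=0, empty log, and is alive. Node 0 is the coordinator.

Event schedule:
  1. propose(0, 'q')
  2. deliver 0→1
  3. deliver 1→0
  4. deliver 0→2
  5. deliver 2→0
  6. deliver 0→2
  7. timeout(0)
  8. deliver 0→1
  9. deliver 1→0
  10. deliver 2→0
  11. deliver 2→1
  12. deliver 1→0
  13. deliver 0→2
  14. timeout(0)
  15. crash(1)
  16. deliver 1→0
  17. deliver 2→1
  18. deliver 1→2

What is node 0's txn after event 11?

[1] propose(0,'q') → N0(coor t1 [-])
[2] deliver 0→1 → N1(part t1 [-])
[3] deliver 1→0 → ∅
[4] deliver 0→2 → N2(part t1 [-])
[5] deliver 2→0 → N0(coor t1 [q])
[6] deliver 0→2 → N2(part t1 [q])
[7] timeout(0) → N0(coor t2 [q])
[8] deliver 0→1 → N1(part t1 [q])
[9] deliver 1→0 → ∅
[10] deliver 2→0 → ∅
[11] deliver 2→1 → ∅

2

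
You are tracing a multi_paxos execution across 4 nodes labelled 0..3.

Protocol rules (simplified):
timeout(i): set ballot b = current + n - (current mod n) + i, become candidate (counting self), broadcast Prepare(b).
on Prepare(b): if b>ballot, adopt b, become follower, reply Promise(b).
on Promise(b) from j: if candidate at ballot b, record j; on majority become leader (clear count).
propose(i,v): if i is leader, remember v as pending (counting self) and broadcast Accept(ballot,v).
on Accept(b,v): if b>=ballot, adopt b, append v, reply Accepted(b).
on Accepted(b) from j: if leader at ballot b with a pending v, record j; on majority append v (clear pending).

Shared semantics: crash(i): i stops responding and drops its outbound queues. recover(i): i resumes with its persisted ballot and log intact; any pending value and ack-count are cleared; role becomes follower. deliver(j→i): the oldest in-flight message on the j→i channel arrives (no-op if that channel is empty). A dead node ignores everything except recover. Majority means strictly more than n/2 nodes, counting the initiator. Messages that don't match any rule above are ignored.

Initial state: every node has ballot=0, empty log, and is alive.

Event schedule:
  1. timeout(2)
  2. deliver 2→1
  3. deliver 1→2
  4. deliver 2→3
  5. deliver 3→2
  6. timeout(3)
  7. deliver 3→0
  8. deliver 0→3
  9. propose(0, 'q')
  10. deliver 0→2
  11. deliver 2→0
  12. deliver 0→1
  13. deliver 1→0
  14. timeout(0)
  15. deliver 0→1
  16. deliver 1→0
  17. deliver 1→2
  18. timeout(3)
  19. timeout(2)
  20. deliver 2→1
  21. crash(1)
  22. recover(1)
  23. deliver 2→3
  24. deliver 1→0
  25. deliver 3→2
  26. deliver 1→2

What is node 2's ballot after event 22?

10

step 1 timeout(2): 2={cand,b=6,log=-}
step 2 deliver 2→1: 1={foll,b=6,log=-}
step 3 deliver 1→2: —
step 4 deliver 2→3: 3={foll,b=6,log=-}
step 5 deliver 3→2: 2={lead,b=6,log=-}
step 6 timeout(3): 3={cand,b=11,log=-}
step 7 deliver 3→0: 0={foll,b=11,log=-}
step 8 deliver 0→3: —
step 9 propose(0,'q'): —
step 10 deliver 0→2: —
step 11 deliver 2→0: —
step 12 deliver 0→1: —
step 13 deliver 1→0: —
step 14 timeout(0): 0={cand,b=12,log=-}
step 15 deliver 0→1: 1={foll,b=12,log=-}
step 16 deliver 1→0: —
step 17 deliver 1→2: —
step 18 timeout(3): 3={cand,b=15,log=-}
step 19 timeout(2): 2={cand,b=10,log=-}
step 20 deliver 2→1: —
step 21 crash(1): 1={✗foll,b=12,log=-}
step 22 recover(1): 1={foll,b=12,log=-}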